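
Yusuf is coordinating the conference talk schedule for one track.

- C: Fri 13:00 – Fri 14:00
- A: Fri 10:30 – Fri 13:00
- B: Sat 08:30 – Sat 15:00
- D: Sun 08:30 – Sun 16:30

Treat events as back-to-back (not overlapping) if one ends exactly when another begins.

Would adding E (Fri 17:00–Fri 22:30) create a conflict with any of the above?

A: ends Fri 13:00 at or before E starts Fri 17:00 → clear.
C: ends Fri 14:00 at or before E starts Fri 17:00 → clear.
B: starts Sat 08:30 at or after E ends Fri 22:30 → clear.
D: starts Sun 08:30 at or after E ends Fri 22:30 → clear.

No — it doesn't clash with anything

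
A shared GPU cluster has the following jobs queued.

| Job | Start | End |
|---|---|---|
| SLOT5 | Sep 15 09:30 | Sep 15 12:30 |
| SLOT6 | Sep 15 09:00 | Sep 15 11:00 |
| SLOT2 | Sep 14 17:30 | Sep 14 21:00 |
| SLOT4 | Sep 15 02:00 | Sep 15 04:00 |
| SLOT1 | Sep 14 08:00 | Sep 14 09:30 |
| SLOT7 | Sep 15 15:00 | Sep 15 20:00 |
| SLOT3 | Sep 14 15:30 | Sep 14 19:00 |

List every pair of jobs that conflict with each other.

Sorted by start: SLOT1, SLOT3, SLOT2, SLOT4, SLOT6, SLOT5, SLOT7.
SLOT3 starts after SLOT1 ends; SLOT1 is clear from here.
SLOT2 starts before SLOT3 ends → SLOT3 and SLOT2 overlap.
SLOT4 starts after SLOT3 ends; SLOT3 is clear from here.
SLOT4 starts after SLOT2 ends; SLOT2 is clear from here.
SLOT6 starts after SLOT4 ends; SLOT4 is clear from here.
SLOT5 starts before SLOT6 ends → SLOT6 and SLOT5 overlap.
SLOT7 starts after SLOT6 ends.
SLOT7 starts after SLOT5 ends.

SLOT2 & SLOT3, SLOT5 & SLOT6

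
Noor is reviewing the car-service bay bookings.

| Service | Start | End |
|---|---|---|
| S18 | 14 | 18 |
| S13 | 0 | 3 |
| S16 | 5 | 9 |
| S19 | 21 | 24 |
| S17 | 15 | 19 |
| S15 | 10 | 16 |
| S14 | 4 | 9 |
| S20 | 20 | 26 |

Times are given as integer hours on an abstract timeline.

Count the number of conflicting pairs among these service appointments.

5

Sorted by start: S13, S14, S16, S15, S18, S17, S20, S19.
S14 starts after S13 ends, so nothing later overlaps S13 either.
S16 starts before S14 ends → S14 and S16 overlap.
S15 starts after S14 ends, so nothing later overlaps S14 either.
S15 starts after S16 ends, so nothing later overlaps S16 either.
S18 starts before S15 ends → S15 and S18 overlap.
S17 starts before S15 ends → S15 and S17 overlap.
S20 starts after S15 ends, so nothing later overlaps S15 either.
S17 starts before S18 ends → S18 and S17 overlap.
S20 starts after S18 ends, so nothing later overlaps S18 either.
S20 starts after S17 ends, so nothing later overlaps S17 either.
S19 starts before S20 ends → S20 and S19 overlap.
Overlapping pairs: S14 & S16, S15 & S17, S15 & S18, S17 & S18, S19 & S20 — 5 in total.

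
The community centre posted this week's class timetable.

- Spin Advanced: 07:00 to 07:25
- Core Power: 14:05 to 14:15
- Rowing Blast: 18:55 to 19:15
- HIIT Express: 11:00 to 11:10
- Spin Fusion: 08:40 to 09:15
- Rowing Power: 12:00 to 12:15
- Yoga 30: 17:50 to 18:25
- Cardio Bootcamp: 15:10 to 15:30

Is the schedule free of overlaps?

Yes

Sorted by start: Spin Advanced, Spin Fusion, HIIT Express, Rowing Power, Core Power, Cardio Bootcamp, Yoga 30, Rowing Blast.
Spin Fusion starts after Spin Advanced ends — done with Spin Advanced.
HIIT Express starts after Spin Fusion ends — done with Spin Fusion.
Rowing Power starts after HIIT Express ends — done with HIIT Express.
Core Power starts after Rowing Power ends — done with Rowing Power.
Cardio Bootcamp starts after Core Power ends — done with Core Power.
Yoga 30 starts after Cardio Bootcamp ends — done with Cardio Bootcamp.
Rowing Blast starts after Yoga 30 ends.
Every pair is clear; the schedule has no overlaps.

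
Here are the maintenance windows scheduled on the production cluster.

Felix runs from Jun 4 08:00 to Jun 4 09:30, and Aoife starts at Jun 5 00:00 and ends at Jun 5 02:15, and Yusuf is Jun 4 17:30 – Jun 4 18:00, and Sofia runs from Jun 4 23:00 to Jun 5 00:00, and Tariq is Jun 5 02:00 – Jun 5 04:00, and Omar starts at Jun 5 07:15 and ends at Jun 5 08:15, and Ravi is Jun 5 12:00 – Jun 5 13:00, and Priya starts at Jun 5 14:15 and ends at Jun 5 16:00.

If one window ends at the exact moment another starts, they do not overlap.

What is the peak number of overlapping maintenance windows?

Walk through starts and ends in time order (an end at T is processed before a start at T):
Jun 4 08:00 start Felix → 1
Jun 4 09:30 end Felix → 0
Jun 4 17:30 start Yusuf → 1
Jun 4 18:00 end Yusuf → 0
Jun 4 23:00 start Sofia → 1
Jun 5 00:00 end Sofia → 0
Jun 5 00:00 start Aoife → 1
Jun 5 02:00 start Tariq → 2
Jun 5 02:15 end Aoife → 1
Jun 5 04:00 end Tariq → 0
Jun 5 07:15 start Omar → 1
Jun 5 08:15 end Omar → 0
Jun 5 12:00 start Ravi → 1
Jun 5 13:00 end Ravi → 0
Jun 5 14:15 start Priya → 1
Jun 5 16:00 end Priya → 0
Peak is 2, at Jun 5 02:00 (Aoife, Tariq).

2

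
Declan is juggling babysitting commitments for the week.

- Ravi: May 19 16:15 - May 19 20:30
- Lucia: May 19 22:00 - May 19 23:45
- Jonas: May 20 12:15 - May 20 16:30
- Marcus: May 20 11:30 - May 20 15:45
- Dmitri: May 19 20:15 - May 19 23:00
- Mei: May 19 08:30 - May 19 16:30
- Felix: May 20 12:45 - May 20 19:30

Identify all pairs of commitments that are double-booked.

Dmitri & Lucia, Dmitri & Ravi, Felix & Jonas, Felix & Marcus, Jonas & Marcus, Mei & Ravi

Two intervals overlap when each starts before the other ends.
Sorted by start: Mei, Ravi, Dmitri, Lucia, Marcus, Jonas, Felix.
Ravi starts before Mei ends → Mei and Ravi overlap.
Dmitri starts after Mei ends, so Mei has no further overlaps.
Dmitri starts before Ravi ends → Ravi and Dmitri overlap.
Lucia starts after Ravi ends, so Ravi has no further overlaps.
Lucia starts before Dmitri ends → Dmitri and Lucia overlap.
Marcus starts after Dmitri ends, so Dmitri has no further overlaps.
Marcus starts after Lucia ends, so Lucia has no further overlaps.
Jonas starts before Marcus ends → Marcus and Jonas overlap.
Felix starts before Marcus ends → Marcus and Felix overlap.
Felix starts before Jonas ends → Jonas and Felix overlap.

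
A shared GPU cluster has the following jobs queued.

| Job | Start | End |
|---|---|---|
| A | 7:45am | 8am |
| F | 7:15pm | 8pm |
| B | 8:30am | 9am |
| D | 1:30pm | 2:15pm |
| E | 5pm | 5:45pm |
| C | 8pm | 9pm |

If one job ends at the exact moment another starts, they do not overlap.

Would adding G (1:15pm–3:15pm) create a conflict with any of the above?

Yes — it overlaps D

A: ends 8am at or before G starts 1:15pm → clear.
B: ends 9am at or before G starts 1:15pm → clear.
D: starts 1:30pm before G ends 3:15pm, and ends 2:15pm after G starts 1:15pm → overlap.
E: starts 5pm at or after G ends 3:15pm → clear.
F: starts 7:15pm at or after G ends 3:15pm → clear.
C: starts 8pm at or after G ends 3:15pm → clear.
G overlaps D.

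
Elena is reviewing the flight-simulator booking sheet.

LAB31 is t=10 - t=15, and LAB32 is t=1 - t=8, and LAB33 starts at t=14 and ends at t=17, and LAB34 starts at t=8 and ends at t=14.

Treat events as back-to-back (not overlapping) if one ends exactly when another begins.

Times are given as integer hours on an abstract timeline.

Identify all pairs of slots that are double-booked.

Sorted by start: LAB32, LAB34, LAB31, LAB33.
LAB34 starts exactly when LAB32 ends (back-to-back, no overlap), so LAB32 has no further overlaps.
LAB31 starts before LAB34 ends → LAB34 and LAB31 overlap.
LAB33 starts exactly when LAB34 ends (back-to-back, no overlap).
LAB33 starts before LAB31 ends → LAB31 and LAB33 overlap.

LAB31 & LAB33, LAB31 & LAB34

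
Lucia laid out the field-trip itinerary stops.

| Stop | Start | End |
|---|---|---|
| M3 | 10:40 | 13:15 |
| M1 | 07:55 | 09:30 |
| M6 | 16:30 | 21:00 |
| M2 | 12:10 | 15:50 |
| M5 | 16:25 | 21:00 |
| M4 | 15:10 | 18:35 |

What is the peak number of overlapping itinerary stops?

Walk through starts and ends in time order (an end at T is processed before a start at T):
07:55 start M1 → 1
09:30 end M1 → 0
10:40 start M3 → 1
12:10 start M2 → 2
13:15 end M3 → 1
15:10 start M4 → 2
15:50 end M2 → 1
16:25 start M5 → 2
16:30 start M6 → 3
18:35 end M4 → 2
21:00 end M5 → 1
21:00 end M6 → 0
Peak is 3, at 16:30 (M4, M5, M6).

3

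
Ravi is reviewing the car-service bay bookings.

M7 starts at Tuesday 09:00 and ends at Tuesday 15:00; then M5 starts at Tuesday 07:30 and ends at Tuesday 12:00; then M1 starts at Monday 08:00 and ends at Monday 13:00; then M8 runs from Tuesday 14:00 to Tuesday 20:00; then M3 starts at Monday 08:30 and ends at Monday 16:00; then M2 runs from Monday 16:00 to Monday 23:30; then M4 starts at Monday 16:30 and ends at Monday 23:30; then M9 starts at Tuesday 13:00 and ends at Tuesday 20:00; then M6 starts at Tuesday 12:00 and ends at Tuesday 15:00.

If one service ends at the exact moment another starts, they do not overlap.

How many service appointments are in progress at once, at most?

Walk through starts and ends in time order (an end at T is processed before a start at T):
Monday 08:00 start M1 → 1
Monday 08:30 start M3 → 2
Monday 13:00 end M1 → 1
Monday 16:00 end M3 → 0
Monday 16:00 start M2 → 1
Monday 16:30 start M4 → 2
Monday 23:30 end M2 → 1
Monday 23:30 end M4 → 0
Tuesday 07:30 start M5 → 1
Tuesday 09:00 start M7 → 2
Tuesday 12:00 end M5 → 1
Tuesday 12:00 start M6 → 2
Tuesday 13:00 start M9 → 3
Tuesday 14:00 start M8 → 4
Tuesday 15:00 end M6 → 3
Tuesday 15:00 end M7 → 2
Tuesday 20:00 end M8 → 1
Tuesday 20:00 end M9 → 0
Peak is 4, at Tuesday 14:00 (M6, M7, M8, M9).

4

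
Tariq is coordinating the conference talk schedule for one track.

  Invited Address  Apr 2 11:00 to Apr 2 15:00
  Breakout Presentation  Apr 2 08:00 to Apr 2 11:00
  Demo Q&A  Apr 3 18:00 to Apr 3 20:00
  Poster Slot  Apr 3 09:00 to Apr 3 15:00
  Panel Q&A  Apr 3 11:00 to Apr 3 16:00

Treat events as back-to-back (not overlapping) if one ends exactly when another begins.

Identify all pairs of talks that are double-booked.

Panel Q&A & Poster Slot

Two intervals overlap when each starts before the other ends.
Sorted by start: Breakout Presentation, Invited Address, Poster Slot, Panel Q&A, Demo Q&A.
Invited Address starts exactly when Breakout Presentation ends (back-to-back, no overlap) — done with Breakout Presentation.
Poster Slot starts after Invited Address ends — done with Invited Address.
Panel Q&A starts before Poster Slot ends → Poster Slot and Panel Q&A overlap.
Demo Q&A starts after Poster Slot ends.
Demo Q&A starts after Panel Q&A ends.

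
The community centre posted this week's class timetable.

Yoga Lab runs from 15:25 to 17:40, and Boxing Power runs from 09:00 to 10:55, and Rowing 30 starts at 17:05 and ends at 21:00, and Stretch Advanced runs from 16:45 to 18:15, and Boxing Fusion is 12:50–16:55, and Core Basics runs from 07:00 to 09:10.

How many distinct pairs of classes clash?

Check each pair: they overlap iff neither finishes before the other starts.
Sorted by start: Core Basics, Boxing Power, Boxing Fusion, Yoga Lab, Stretch Advanced, Rowing 30.
Boxing Power starts before Core Basics ends → Core Basics and Boxing Power overlap.
Boxing Fusion starts after Core Basics ends; Core Basics is clear from here.
Boxing Fusion starts after Boxing Power ends; Boxing Power is clear from here.
Yoga Lab starts before Boxing Fusion ends → Boxing Fusion and Yoga Lab overlap.
Stretch Advanced starts before Boxing Fusion ends → Boxing Fusion and Stretch Advanced overlap.
Rowing 30 starts after Boxing Fusion ends.
Stretch Advanced starts before Yoga Lab ends → Yoga Lab and Stretch Advanced overlap.
Rowing 30 starts before Yoga Lab ends → Yoga Lab and Rowing 30 overlap.
Rowing 30 starts before Stretch Advanced ends → Stretch Advanced and Rowing 30 overlap.
Overlapping pairs: Boxing Fusion & Stretch Advanced, Boxing Fusion & Yoga Lab, Boxing Power & Core Basics, Rowing 30 & Stretch Advanced, Rowing 30 & Yoga Lab, Stretch Advanced & Yoga Lab — 6 in total.

6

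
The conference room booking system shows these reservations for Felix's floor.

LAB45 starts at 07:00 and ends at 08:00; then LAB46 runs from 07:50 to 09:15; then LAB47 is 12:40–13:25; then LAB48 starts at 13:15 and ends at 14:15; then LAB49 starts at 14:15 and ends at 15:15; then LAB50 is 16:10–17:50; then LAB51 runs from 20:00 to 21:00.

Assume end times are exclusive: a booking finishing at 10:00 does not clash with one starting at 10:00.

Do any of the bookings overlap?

Sorted by start: LAB45, LAB46, LAB47, LAB48, LAB49, LAB50, LAB51.
LAB46 starts before LAB45 ends → LAB45 and LAB46 overlap.
That's a conflict, so the schedule is not conflict-free.

Yes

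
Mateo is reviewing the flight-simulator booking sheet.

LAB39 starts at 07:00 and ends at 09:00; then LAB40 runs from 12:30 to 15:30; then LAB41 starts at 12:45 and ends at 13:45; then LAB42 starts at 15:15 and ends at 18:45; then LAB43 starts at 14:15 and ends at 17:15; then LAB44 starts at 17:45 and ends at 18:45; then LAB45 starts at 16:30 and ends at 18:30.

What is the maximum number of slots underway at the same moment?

Sort all start/end points and keep a running count:
07:00 start LAB39 → 1
09:00 end LAB39 → 0
12:30 start LAB40 → 1
12:45 start LAB41 → 2
13:45 end LAB41 → 1
14:15 start LAB43 → 2
15:15 start LAB42 → 3
15:30 end LAB40 → 2
16:30 start LAB45 → 3
17:15 end LAB43 → 2
17:45 start LAB44 → 3
18:30 end LAB45 → 2
18:45 end LAB42 → 1
18:45 end LAB44 → 0
Peak is 3, at 15:15 (LAB40, LAB42, LAB43).

3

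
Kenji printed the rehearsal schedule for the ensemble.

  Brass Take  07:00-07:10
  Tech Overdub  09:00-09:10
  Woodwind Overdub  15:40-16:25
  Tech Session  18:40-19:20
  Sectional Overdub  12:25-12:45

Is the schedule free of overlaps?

Two intervals overlap when each starts before the other ends.
Sorted by start: Brass Take, Tech Overdub, Sectional Overdub, Woodwind Overdub, Tech Session.
Tech Overdub starts after Brass Take ends, so nothing later overlaps Brass Take either.
Sectional Overdub starts after Tech Overdub ends, so nothing later overlaps Tech Overdub either.
Woodwind Overdub starts after Sectional Overdub ends, so nothing later overlaps Sectional Overdub either.
Tech Session starts after Woodwind Overdub ends.
Every pair is clear; the schedule has no overlaps.

Yes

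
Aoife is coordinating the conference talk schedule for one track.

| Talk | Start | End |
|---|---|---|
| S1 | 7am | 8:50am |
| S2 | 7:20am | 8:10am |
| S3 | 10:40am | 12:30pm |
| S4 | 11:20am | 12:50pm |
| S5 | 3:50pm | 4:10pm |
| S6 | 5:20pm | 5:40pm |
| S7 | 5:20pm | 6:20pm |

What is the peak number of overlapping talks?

2

Sort all start/end points and keep a running count:
7am start S1 → 1
7:20am start S2 → 2
8:10am end S2 → 1
8:50am end S1 → 0
10:40am start S3 → 1
11:20am start S4 → 2
12:30pm end S3 → 1
12:50pm end S4 → 0
3:50pm start S5 → 1
4:10pm end S5 → 0
5:20pm start S6 → 1
5:20pm start S7 → 2
5:40pm end S6 → 1
6:20pm end S7 → 0
Peak is 2, at 7:20am (S1, S2).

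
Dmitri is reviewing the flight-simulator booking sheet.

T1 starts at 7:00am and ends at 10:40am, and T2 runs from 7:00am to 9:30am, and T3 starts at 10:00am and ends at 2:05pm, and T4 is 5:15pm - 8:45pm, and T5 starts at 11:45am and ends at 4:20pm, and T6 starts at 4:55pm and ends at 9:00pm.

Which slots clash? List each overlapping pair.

Sorted by start: T1, T2, T3, T5, T6, T4.
T2 starts before T1 ends → T1 and T2 overlap.
T3 starts before T1 ends → T1 and T3 overlap.
T5 starts after T1 ends; T1 is clear from here.
T3 starts after T2 ends; T2 is clear from here.
T5 starts before T3 ends → T3 and T5 overlap.
T6 starts after T3 ends; T3 is clear from here.
T6 starts after T5 ends; T5 is clear from here.
T4 starts before T6 ends → T6 and T4 overlap.

T1 & T2, T1 & T3, T3 & T5, T4 & T6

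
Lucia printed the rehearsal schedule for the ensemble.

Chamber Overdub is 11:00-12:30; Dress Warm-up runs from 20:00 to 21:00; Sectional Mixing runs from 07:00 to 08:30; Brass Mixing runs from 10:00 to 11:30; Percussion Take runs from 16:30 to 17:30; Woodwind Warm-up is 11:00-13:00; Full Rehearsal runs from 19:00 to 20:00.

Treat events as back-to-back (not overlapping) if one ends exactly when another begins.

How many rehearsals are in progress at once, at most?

Sort all start/end points and keep a running count:
07:00 start Sectional Mixing → 1
08:30 end Sectional Mixing → 0
10:00 start Brass Mixing → 1
11:00 start Chamber Overdub → 2
11:00 start Woodwind Warm-up → 3
11:30 end Brass Mixing → 2
12:30 end Chamber Overdub → 1
13:00 end Woodwind Warm-up → 0
16:30 start Percussion Take → 1
17:30 end Percussion Take → 0
19:00 start Full Rehearsal → 1
20:00 end Full Rehearsal → 0
20:00 start Dress Warm-up → 1
21:00 end Dress Warm-up → 0
Peak is 3, at 11:00 (Brass Mixing, Chamber Overdub, Woodwind Warm-up).

3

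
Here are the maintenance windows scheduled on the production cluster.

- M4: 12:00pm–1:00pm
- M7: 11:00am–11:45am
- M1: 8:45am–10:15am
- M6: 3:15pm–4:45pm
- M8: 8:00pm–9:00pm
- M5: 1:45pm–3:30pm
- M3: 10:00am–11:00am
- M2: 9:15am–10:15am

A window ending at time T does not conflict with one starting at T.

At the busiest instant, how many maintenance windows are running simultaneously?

3

Sort all start/end points and keep a running count:
8:45am start M1 → 1
9:15am start M2 → 2
10:00am start M3 → 3
10:15am end M1 → 2
10:15am end M2 → 1
11:00am end M3 → 0
11:00am start M7 → 1
11:45am end M7 → 0
12:00pm start M4 → 1
1:00pm end M4 → 0
1:45pm start M5 → 1
3:15pm start M6 → 2
3:30pm end M5 → 1
4:45pm end M6 → 0
8:00pm start M8 → 1
9:00pm end M8 → 0
Peak is 3, at 10:00am (M1, M2, M3).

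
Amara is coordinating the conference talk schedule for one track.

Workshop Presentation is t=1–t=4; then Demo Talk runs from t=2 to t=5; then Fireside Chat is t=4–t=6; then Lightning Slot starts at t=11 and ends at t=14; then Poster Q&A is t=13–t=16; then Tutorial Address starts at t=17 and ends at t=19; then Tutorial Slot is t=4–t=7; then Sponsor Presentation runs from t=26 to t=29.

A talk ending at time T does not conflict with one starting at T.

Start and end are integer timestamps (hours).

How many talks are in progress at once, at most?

Sort all start/end points and keep a running count:
t=1 start Workshop Presentation → 1
t=2 start Demo Talk → 2
t=4 end Workshop Presentation → 1
t=4 start Fireside Chat → 2
t=4 start Tutorial Slot → 3
t=5 end Demo Talk → 2
t=6 end Fireside Chat → 1
t=7 end Tutorial Slot → 0
t=11 start Lightning Slot → 1
t=13 start Poster Q&A → 2
t=14 end Lightning Slot → 1
t=16 end Poster Q&A → 0
t=17 start Tutorial Address → 1
t=19 end Tutorial Address → 0
t=26 start Sponsor Presentation → 1
t=29 end Sponsor Presentation → 0
Peak is 3, at t=4 (Demo Talk, Fireside Chat, Tutorial Slot).

3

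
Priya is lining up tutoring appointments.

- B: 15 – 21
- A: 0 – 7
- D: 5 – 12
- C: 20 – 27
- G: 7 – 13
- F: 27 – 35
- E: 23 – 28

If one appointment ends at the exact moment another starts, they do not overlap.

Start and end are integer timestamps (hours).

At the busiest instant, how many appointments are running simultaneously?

2

Sort all start/end points and keep a running count:
0 start A → 1
5 start D → 2
7 end A → 1
7 start G → 2
12 end D → 1
13 end G → 0
15 start B → 1
20 start C → 2
21 end B → 1
23 start E → 2
27 end C → 1
27 start F → 2
28 end E → 1
35 end F → 0
Peak is 2, at 5 (A, D).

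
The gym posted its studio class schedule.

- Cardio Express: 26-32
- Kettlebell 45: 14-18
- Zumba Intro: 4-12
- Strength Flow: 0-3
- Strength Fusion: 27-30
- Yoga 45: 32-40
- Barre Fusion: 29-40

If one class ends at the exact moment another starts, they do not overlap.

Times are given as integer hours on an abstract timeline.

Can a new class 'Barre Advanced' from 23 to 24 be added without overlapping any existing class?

Strength Flow: ends 3 at or before Barre Advanced starts 23 → clear.
Zumba Intro: ends 12 at or before Barre Advanced starts 23 → clear.
Kettlebell 45: ends 18 at or before Barre Advanced starts 23 → clear.
Cardio Express: starts 26 at or after Barre Advanced ends 24 → clear.
Strength Fusion: starts 27 at or after Barre Advanced ends 24 → clear.
Barre Fusion: starts 29 at or after Barre Advanced ends 24 → clear.
Yoga 45: starts 32 at or after Barre Advanced ends 24 → clear.

Yes — the slot is free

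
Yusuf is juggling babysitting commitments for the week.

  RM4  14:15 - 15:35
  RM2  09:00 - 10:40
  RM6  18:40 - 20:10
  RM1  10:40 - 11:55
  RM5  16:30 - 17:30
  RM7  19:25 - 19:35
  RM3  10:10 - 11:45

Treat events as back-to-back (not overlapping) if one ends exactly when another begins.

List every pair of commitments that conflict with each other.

RM1 & RM3, RM2 & RM3, RM6 & RM7

Sorted by start: RM2, RM3, RM1, RM4, RM5, RM6, RM7.
RM3 starts before RM2 ends → RM2 and RM3 overlap.
RM1 starts exactly when RM2 ends (back-to-back, no overlap) — done with RM2.
RM1 starts before RM3 ends → RM3 and RM1 overlap.
RM4 starts after RM3 ends — done with RM3.
RM4 starts after RM1 ends — done with RM1.
RM5 starts after RM4 ends — done with RM4.
RM6 starts after RM5 ends — done with RM5.
RM7 starts before RM6 ends → RM6 and RM7 overlap.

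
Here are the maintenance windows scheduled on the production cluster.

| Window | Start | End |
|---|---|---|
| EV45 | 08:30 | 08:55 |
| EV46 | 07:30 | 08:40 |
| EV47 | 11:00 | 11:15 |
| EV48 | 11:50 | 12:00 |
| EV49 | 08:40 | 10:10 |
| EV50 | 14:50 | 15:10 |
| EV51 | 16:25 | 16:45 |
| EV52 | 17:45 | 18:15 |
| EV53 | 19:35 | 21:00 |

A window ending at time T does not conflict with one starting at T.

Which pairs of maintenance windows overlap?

Sorted by start: EV46, EV45, EV49, EV47, EV48, EV50, EV51, EV52, EV53.
EV45 starts before EV46 ends → EV46 and EV45 overlap.
EV49 starts exactly when EV46 ends (back-to-back, no overlap) — done with EV46.
EV49 starts before EV45 ends → EV45 and EV49 overlap.
EV47 starts after EV45 ends — done with EV45.
EV47 starts after EV49 ends — done with EV49.
EV48 starts after EV47 ends — done with EV47.
EV50 starts after EV48 ends — done with EV48.
EV51 starts after EV50 ends — done with EV50.
EV52 starts after EV51 ends — done with EV51.
EV53 starts after EV52 ends.

EV45 & EV46, EV45 & EV49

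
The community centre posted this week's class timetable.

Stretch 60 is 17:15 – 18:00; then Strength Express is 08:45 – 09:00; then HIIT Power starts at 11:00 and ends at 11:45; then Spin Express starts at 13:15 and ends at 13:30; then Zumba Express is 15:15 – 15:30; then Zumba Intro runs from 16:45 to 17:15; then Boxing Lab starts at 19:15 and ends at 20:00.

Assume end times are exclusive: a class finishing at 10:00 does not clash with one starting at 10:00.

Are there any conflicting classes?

No

Two intervals overlap when each starts before the other ends.
Sorted by start: Strength Express, HIIT Power, Spin Express, Zumba Express, Zumba Intro, Stretch 60, Boxing Lab.
HIIT Power starts after Strength Express ends, so nothing later overlaps Strength Express either.
Spin Express starts after HIIT Power ends, so nothing later overlaps HIIT Power either.
Zumba Express starts after Spin Express ends, so nothing later overlaps Spin Express either.
Zumba Intro starts after Zumba Express ends, so nothing later overlaps Zumba Express either.
Stretch 60 starts exactly when Zumba Intro ends (back-to-back, no overlap), so nothing later overlaps Zumba Intro either.
Boxing Lab starts after Stretch 60 ends.
Every pair is clear; the schedule has no overlaps.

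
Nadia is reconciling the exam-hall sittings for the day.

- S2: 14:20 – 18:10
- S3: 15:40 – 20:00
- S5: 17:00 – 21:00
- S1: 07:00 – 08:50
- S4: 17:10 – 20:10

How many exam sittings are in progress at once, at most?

4

Sort all start/end points and keep a running count:
07:00 start S1 → 1
08:50 end S1 → 0
14:20 start S2 → 1
15:40 start S3 → 2
17:00 start S5 → 3
17:10 start S4 → 4
18:10 end S2 → 3
20:00 end S3 → 2
20:10 end S4 → 1
21:00 end S5 → 0
Peak is 4, at 17:10 (S2, S3, S4, S5).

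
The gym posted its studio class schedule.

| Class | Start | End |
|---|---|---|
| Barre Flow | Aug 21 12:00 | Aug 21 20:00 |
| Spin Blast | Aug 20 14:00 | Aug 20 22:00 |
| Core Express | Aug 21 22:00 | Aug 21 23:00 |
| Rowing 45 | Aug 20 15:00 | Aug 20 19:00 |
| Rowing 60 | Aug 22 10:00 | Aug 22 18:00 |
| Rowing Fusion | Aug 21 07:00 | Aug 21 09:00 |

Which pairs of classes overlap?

Sorted by start: Spin Blast, Rowing 45, Rowing Fusion, Barre Flow, Core Express, Rowing 60.
Rowing 45 starts before Spin Blast ends → Spin Blast and Rowing 45 overlap.
Rowing Fusion starts after Spin Blast ends, so nothing later overlaps Spin Blast either.
Rowing Fusion starts after Rowing 45 ends, so nothing later overlaps Rowing 45 either.
Barre Flow starts after Rowing Fusion ends, so nothing later overlaps Rowing Fusion either.
Core Express starts after Barre Flow ends, so nothing later overlaps Barre Flow either.
Rowing 60 starts after Core Express ends.

Rowing 45 & Spin Blast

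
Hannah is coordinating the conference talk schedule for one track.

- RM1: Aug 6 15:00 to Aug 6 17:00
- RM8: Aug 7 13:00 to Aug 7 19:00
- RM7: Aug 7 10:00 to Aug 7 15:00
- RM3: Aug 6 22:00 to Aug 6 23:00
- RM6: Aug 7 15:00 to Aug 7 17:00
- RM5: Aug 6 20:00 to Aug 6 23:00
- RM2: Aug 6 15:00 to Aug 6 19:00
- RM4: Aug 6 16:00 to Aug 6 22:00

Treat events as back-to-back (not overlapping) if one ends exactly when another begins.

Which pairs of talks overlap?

RM1 & RM2, RM1 & RM4, RM2 & RM4, RM3 & RM5, RM4 & RM5, RM6 & RM8, RM7 & RM8

Two intervals overlap when each starts before the other ends.
Sorted by start: RM1, RM2, RM4, RM5, RM3, RM7, RM8, RM6.
RM2 starts before RM1 ends → RM1 and RM2 overlap.
RM4 starts before RM1 ends → RM1 and RM4 overlap.
RM5 starts after RM1 ends — done with RM1.
RM4 starts before RM2 ends → RM2 and RM4 overlap.
RM5 starts after RM2 ends — done with RM2.
RM5 starts before RM4 ends → RM4 and RM5 overlap.
RM3 starts exactly when RM4 ends (back-to-back, no overlap) — done with RM4.
RM3 starts before RM5 ends → RM5 and RM3 overlap.
RM7 starts after RM5 ends — done with RM5.
RM7 starts after RM3 ends — done with RM3.
RM8 starts before RM7 ends → RM7 and RM8 overlap.
RM6 starts exactly when RM7 ends (back-to-back, no overlap).
RM6 starts before RM8 ends → RM8 and RM6 overlap.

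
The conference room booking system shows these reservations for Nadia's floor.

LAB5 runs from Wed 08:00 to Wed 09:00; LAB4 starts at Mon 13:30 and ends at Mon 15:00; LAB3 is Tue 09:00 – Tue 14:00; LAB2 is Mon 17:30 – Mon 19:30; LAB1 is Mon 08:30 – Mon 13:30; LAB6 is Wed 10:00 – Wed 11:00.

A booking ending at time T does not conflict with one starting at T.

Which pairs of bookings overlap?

no overlapping pairs

Sorted by start: LAB1, LAB4, LAB2, LAB3, LAB5, LAB6.
LAB4 starts exactly when LAB1 ends (back-to-back, no overlap); LAB1 is clear from here.
LAB2 starts after LAB4 ends; LAB4 is clear from here.
LAB3 starts after LAB2 ends; LAB2 is clear from here.
LAB5 starts after LAB3 ends; LAB3 is clear from here.
LAB6 starts after LAB5 ends.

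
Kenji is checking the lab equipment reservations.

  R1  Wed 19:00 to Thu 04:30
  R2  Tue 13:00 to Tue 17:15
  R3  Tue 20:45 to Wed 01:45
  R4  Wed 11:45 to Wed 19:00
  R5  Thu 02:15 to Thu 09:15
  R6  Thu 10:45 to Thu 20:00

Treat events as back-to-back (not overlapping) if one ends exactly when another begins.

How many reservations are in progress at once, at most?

2

Sort all start/end points and keep a running count:
Tue 13:00 start R2 → 1
Tue 17:15 end R2 → 0
Tue 20:45 start R3 → 1
Wed 01:45 end R3 → 0
Wed 11:45 start R4 → 1
Wed 19:00 end R4 → 0
Wed 19:00 start R1 → 1
Thu 02:15 start R5 → 2
Thu 04:30 end R1 → 1
Thu 09:15 end R5 → 0
Thu 10:45 start R6 → 1
Thu 20:00 end R6 → 0
Peak is 2, at Thu 02:15 (R1, R5).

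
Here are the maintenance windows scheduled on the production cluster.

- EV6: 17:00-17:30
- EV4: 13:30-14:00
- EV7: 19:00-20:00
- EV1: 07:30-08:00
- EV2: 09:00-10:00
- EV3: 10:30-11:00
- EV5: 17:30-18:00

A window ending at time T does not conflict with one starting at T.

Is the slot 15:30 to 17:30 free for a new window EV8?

No — it overlaps EV6

EV1: ends 08:00 at or before EV8 starts 15:30 → clear.
EV2: ends 10:00 at or before EV8 starts 15:30 → clear.
EV3: ends 11:00 at or before EV8 starts 15:30 → clear.
EV4: ends 14:00 at or before EV8 starts 15:30 → clear.
EV6: starts 17:00 before EV8 ends 17:30, and ends 17:30 after EV8 starts 15:30 → overlap.
EV5: starts 17:30 at or after EV8 ends 17:30 → clear.
EV7: starts 19:00 at or after EV8 ends 17:30 → clear.
EV8 overlaps EV6.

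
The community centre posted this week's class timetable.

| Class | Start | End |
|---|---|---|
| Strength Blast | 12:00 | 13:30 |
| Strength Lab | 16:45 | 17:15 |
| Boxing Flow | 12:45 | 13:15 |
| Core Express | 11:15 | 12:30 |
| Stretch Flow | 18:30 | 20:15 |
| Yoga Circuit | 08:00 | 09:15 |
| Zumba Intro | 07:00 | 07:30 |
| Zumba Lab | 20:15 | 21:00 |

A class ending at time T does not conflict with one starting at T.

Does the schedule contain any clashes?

Check each pair: they overlap iff neither finishes before the other starts.
Sorted by start: Zumba Intro, Yoga Circuit, Core Express, Strength Blast, Boxing Flow, Strength Lab, Stretch Flow, Zumba Lab.
Yoga Circuit starts after Zumba Intro ends, so Zumba Intro has no further overlaps.
Core Express starts after Yoga Circuit ends, so Yoga Circuit has no further overlaps.
Strength Blast starts before Core Express ends → Core Express and Strength Blast overlap.
That's a conflict, so the schedule is not conflict-free.

Yes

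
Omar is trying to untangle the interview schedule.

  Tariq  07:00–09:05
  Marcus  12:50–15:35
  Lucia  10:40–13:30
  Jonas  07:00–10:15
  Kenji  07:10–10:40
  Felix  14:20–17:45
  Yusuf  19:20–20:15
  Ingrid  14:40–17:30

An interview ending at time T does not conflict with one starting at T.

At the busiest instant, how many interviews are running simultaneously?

3

Sweep the timeline, counting +1 at each start and −1 at each end (ends before starts at a tie):
07:00 start Jonas → 1
07:00 start Tariq → 2
07:10 start Kenji → 3
09:05 end Tariq → 2
10:15 end Jonas → 1
10:40 end Kenji → 0
10:40 start Lucia → 1
12:50 start Marcus → 2
13:30 end Lucia → 1
14:20 start Felix → 2
14:40 start Ingrid → 3
15:35 end Marcus → 2
17:30 end Ingrid → 1
17:45 end Felix → 0
19:20 start Yusuf → 1
20:15 end Yusuf → 0
Peak is 3, at 07:10 (Jonas, Kenji, Tariq).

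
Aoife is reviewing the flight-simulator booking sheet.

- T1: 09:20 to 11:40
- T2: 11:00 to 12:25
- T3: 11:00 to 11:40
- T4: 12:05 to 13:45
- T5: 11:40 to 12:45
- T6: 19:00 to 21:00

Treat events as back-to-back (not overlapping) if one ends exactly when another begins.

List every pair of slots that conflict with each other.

Sorted by start: T1, T2, T3, T5, T4, T6.
T2 starts before T1 ends → T1 and T2 overlap.
T3 starts before T1 ends → T1 and T3 overlap.
T5 starts exactly when T1 ends (back-to-back, no overlap), so T1 has no further overlaps.
T3 starts before T2 ends → T2 and T3 overlap.
T5 starts before T2 ends → T2 and T5 overlap.
T4 starts before T2 ends → T2 and T4 overlap.
T6 starts after T2 ends.
T5 starts exactly when T3 ends (back-to-back, no overlap), so T3 has no further overlaps.
T4 starts before T5 ends → T5 and T4 overlap.
T6 starts after T5 ends.
T6 starts after T4 ends.

T1 & T2, T1 & T3, T2 & T3, T2 & T4, T2 & T5, T4 & T5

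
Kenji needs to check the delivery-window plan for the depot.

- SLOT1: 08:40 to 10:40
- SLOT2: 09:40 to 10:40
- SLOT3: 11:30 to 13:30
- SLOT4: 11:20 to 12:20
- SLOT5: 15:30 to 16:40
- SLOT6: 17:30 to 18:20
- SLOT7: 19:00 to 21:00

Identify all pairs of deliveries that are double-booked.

SLOT1 & SLOT2, SLOT3 & SLOT4

Sorted by start: SLOT1, SLOT2, SLOT4, SLOT3, SLOT5, SLOT6, SLOT7.
SLOT2 starts before SLOT1 ends → SLOT1 and SLOT2 overlap.
SLOT4 starts after SLOT1 ends — done with SLOT1.
SLOT4 starts after SLOT2 ends — done with SLOT2.
SLOT3 starts before SLOT4 ends → SLOT4 and SLOT3 overlap.
SLOT5 starts after SLOT4 ends — done with SLOT4.
SLOT5 starts after SLOT3 ends — done with SLOT3.
SLOT6 starts after SLOT5 ends — done with SLOT5.
SLOT7 starts after SLOT6 ends.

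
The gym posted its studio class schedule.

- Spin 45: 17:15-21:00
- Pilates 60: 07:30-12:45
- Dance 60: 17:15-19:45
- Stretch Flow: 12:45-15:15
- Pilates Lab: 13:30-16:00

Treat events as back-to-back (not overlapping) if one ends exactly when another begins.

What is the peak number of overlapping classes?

Walk through starts and ends in time order (an end at T is processed before a start at T):
07:30 start Pilates 60 → 1
12:45 end Pilates 60 → 0
12:45 start Stretch Flow → 1
13:30 start Pilates Lab → 2
15:15 end Stretch Flow → 1
16:00 end Pilates Lab → 0
17:15 start Dance 60 → 1
17:15 start Spin 45 → 2
19:45 end Dance 60 → 1
21:00 end Spin 45 → 0
Peak is 2, at 13:30 (Pilates Lab, Stretch Flow).

2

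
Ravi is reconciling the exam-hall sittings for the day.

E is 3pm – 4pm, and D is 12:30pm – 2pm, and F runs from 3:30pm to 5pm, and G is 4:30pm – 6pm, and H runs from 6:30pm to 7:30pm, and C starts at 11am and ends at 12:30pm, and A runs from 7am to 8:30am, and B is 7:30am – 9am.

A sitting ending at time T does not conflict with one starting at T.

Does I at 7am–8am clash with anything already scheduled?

Yes — it overlaps A, B

A: starts 7am before I ends 8am, and ends 8:30am after I starts 7am → overlap.
B: starts 7:30am before I ends 8am, and ends 9am after I starts 7am → overlap.
C: starts 11am at or after I ends 8am → clear.
D: starts 12:30pm at or after I ends 8am → clear.
E: starts 3pm at or after I ends 8am → clear.
F: starts 3:30pm at or after I ends 8am → clear.
G: starts 4:30pm at or after I ends 8am → clear.
H: starts 6:30pm at or after I ends 8am → clear.
I overlaps A, B.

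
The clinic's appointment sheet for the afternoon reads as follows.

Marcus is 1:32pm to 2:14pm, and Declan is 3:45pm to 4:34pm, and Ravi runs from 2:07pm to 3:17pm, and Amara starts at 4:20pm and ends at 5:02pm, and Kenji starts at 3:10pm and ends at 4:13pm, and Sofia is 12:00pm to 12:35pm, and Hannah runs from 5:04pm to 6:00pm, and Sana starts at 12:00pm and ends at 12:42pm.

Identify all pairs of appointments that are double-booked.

Amara & Declan, Declan & Kenji, Kenji & Ravi, Marcus & Ravi, Sana & Sofia

Sorted by start: Sana, Sofia, Marcus, Ravi, Kenji, Declan, Amara, Hannah.
Sofia starts before Sana ends → Sana and Sofia overlap.
Marcus starts after Sana ends; Sana is clear from here.
Marcus starts after Sofia ends; Sofia is clear from here.
Ravi starts before Marcus ends → Marcus and Ravi overlap.
Kenji starts after Marcus ends; Marcus is clear from here.
Kenji starts before Ravi ends → Ravi and Kenji overlap.
Declan starts after Ravi ends; Ravi is clear from here.
Declan starts before Kenji ends → Kenji and Declan overlap.
Amara starts after Kenji ends; Kenji is clear from here.
Amara starts before Declan ends → Declan and Amara overlap.
Hannah starts after Declan ends.
Hannah starts after Amara ends.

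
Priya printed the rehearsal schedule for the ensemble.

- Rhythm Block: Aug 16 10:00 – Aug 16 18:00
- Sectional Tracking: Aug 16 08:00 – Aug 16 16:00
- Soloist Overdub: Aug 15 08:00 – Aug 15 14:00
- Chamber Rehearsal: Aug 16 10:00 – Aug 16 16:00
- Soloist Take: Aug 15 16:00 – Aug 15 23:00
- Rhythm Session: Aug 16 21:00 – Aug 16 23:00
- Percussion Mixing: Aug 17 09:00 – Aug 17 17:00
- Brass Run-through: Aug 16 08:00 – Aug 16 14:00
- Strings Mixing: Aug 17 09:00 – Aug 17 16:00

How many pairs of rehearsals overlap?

7

Sorted by start: Soloist Overdub, Soloist Take, Brass Run-through, Sectional Tracking, Rhythm Block, Chamber Rehearsal, Rhythm Session, Percussion Mixing, Strings Mixing.
Soloist Take starts after Soloist Overdub ends — done with Soloist Overdub.
Brass Run-through starts after Soloist Take ends — done with Soloist Take.
Sectional Tracking starts before Brass Run-through ends → Brass Run-through and Sectional Tracking overlap.
Rhythm Block starts before Brass Run-through ends → Brass Run-through and Rhythm Block overlap.
Chamber Rehearsal starts before Brass Run-through ends → Brass Run-through and Chamber Rehearsal overlap.
Rhythm Session starts after Brass Run-through ends — done with Brass Run-through.
Rhythm Block starts before Sectional Tracking ends → Sectional Tracking and Rhythm Block overlap.
Chamber Rehearsal starts before Sectional Tracking ends → Sectional Tracking and Chamber Rehearsal overlap.
Rhythm Session starts after Sectional Tracking ends — done with Sectional Tracking.
Chamber Rehearsal starts before Rhythm Block ends → Rhythm Block and Chamber Rehearsal overlap.
Rhythm Session starts after Rhythm Block ends — done with Rhythm Block.
Rhythm Session starts after Chamber Rehearsal ends — done with Chamber Rehearsal.
Percussion Mixing starts after Rhythm Session ends — done with Rhythm Session.
Strings Mixing starts before Percussion Mixing ends → Percussion Mixing and Strings Mixing overlap.
Overlapping pairs: Brass Run-through & Chamber Rehearsal, Brass Run-through & Rhythm Block, Brass Run-through & Sectional Tracking, Chamber Rehearsal & Rhythm Block, Chamber Rehearsal & Sectional Tracking, Percussion Mixing & Strings Mixing, Rhythm Block & Sectional Tracking — 7 in total.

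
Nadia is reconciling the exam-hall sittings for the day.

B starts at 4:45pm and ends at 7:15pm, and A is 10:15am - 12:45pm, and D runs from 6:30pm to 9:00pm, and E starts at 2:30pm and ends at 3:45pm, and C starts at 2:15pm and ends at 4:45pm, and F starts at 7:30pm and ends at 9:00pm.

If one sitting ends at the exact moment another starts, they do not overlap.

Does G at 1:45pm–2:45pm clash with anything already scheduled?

Yes — it overlaps C, E

A: ends 12:45pm at or before G starts 1:45pm → clear.
C: starts 2:15pm before G ends 2:45pm, and ends 4:45pm after G starts 1:45pm → overlap.
E: starts 2:30pm before G ends 2:45pm, and ends 3:45pm after G starts 1:45pm → overlap.
B: starts 4:45pm at or after G ends 2:45pm → clear.
D: starts 6:30pm at or after G ends 2:45pm → clear.
F: starts 7:30pm at or after G ends 2:45pm → clear.
G overlaps C, E.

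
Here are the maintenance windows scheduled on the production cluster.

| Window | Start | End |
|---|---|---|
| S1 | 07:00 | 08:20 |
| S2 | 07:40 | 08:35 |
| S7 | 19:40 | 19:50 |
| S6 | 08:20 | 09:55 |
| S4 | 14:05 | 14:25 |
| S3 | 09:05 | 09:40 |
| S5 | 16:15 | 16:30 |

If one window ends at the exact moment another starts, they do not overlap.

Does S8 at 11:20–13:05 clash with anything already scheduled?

No — it doesn't clash with anything

S1: ends 08:20 at or before S8 starts 11:20 → clear.
S2: ends 08:35 at or before S8 starts 11:20 → clear.
S6: ends 09:55 at or before S8 starts 11:20 → clear.
S3: ends 09:40 at or before S8 starts 11:20 → clear.
S4: starts 14:05 at or after S8 ends 13:05 → clear.
S5: starts 16:15 at or after S8 ends 13:05 → clear.
S7: starts 19:40 at or after S8 ends 13:05 → clear.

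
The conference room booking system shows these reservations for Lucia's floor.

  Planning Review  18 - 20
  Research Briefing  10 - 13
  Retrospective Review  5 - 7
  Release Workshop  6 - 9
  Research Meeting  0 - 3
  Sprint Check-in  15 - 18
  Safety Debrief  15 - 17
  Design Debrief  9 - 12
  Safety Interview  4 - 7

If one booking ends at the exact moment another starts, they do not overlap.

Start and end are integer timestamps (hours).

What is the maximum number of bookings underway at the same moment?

Sort all start/end points and keep a running count:
0 start Research Meeting → 1
3 end Research Meeting → 0
4 start Safety Interview → 1
5 start Retrospective Review → 2
6 start Release Workshop → 3
7 end Retrospective Review → 2
7 end Safety Interview → 1
9 end Release Workshop → 0
9 start Design Debrief → 1
10 start Research Briefing → 2
12 end Design Debrief → 1
13 end Research Briefing → 0
15 start Safety Debrief → 1
15 start Sprint Check-in → 2
17 end Safety Debrief → 1
18 end Sprint Check-in → 0
18 start Planning Review → 1
20 end Planning Review → 0
Peak is 3, at 6 (Release Workshop, Retrospective Review, Safety Interview).

3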